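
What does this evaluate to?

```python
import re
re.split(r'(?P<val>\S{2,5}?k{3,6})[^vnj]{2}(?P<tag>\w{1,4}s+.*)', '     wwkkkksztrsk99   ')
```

The pattern matches 2 to 5 of a non-whitespace character (lazy), then 3 to 6 of a literal 'k' (captured as 'val'); then exactly 2 of any character except [vnj]; then 1 to 4 of a word character, then one or more of the literal 's', then zero or more of any character (captured as 'tag').
Matches to split on: at [5:22] → 'wwkkkksztrsk99   '.
With a capturing group present, the delimiter's captured portion is kept in the result list.

['     ', 'wwkkkk', 'trsk99   ', '']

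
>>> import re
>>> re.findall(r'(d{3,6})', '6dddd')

Pattern: 3 to 6 of a literal 'd' (captured).
With a single group, `findall` returns only what that group captured — 1 item.

['dddd']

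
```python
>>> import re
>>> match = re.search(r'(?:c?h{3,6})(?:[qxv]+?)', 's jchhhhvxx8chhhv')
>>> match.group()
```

The pattern matches optionally the literal 'c', then 3 to 6 of the literal 'h' (non-capturing group); then one or more of one of [qxv] (lazy) (non-capturing group).
`re.search` tries every starting position until one works.
The match spans [3:9] → 'chhhhv'.

'chhhhv'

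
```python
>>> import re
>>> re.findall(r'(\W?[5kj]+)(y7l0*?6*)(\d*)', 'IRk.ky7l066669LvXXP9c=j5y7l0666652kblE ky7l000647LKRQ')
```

The pattern matches optionally a non-word character, then one or more of one of [5kj] (captured); then the literal 'y7l', then zero or more of a literal '0' (lazy), then zero or more of a literal '6' (captured); then zero or more of a digit (captured).
A `+?`/`*?`/`{m,n}?` starts at its minimum and grows only as far as needed for what follows to match.
Walking the string: at [3:14] match '.ky7l066669', groups = ('.k', 'y7l', '066669'); at [21:34] match '=j5y7l0666652', groups = ('=j5', 'y7l', '0666652'); at [38:49] match ' ky7l000647', groups = (' k', 'y7l', '000647').
Multiple groups make `findall` return tuples — one 3-tuple for each match.

[('.k', 'y7l', '066669'), ('=j5', 'y7l', '0666652'), (' k', 'y7l', '000647')]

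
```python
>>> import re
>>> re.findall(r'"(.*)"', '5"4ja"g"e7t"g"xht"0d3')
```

['4ja"g"e7t"g"xht']

Scanning left to right: at [1:18] match '"4ja"g"e7t"g"xht"', group 1 = '4ja"g"e7t"g"xht'.
Because there's exactly one group, `findall` drops the full match and keeps group 1 from the one hit.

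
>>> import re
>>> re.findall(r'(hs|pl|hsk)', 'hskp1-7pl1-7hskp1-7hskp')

['hs', 'pl', 'hs', 'hs']

Alternation tries branches left to right and keeps the first one that lets the overall match succeed at that position.
Walking the string: at [0:2] match 'hs', group 1 = 'hs'; at [7:9] match 'pl', group 1 = 'pl'; at [12:14] match 'hs', group 1 = 'hs'; at [19:21] match 'hs', group 1 = 'hs'.
Because there's exactly one group, `findall` drops the full match and keeps group 1 from each hit.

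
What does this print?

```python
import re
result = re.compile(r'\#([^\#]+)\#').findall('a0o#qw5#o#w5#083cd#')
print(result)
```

Because there's exactly one group, `findall` drops the full match and keeps group 1 from each hit.

['qw5', 'w5']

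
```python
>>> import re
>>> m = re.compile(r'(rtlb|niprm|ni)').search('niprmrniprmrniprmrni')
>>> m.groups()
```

The match spans [0:5] → 'niprm'.
Captured: group 1 = 'niprm'.

('niprm',)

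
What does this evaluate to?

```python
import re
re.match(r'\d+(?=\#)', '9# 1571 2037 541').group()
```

'9'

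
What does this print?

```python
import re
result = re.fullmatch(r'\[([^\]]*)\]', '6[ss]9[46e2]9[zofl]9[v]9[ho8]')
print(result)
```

None

`fullmatch` succeeds only if the pattern covers the string from start to end.
Here the string isn't matched end-to-end, so the call returns None.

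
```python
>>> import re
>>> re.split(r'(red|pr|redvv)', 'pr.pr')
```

Matches to split on: at [0:2] → 'pr'; at [3:5] → 'pr'.
With a capturing group present, the delimiter's captured portion is kept in the result list.

['', 'pr', '.', 'pr', '']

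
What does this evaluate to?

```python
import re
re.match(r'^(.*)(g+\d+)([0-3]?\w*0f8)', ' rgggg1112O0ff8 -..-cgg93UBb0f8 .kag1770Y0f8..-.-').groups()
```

(' rgggg1112O0ff8 -..-cgg93UBb0f8 .ka', 'g1770', 'Y0f8')

The match spans [0:44] → ' rgggg1112O0ff8 -..-cgg93UBb0f8 .kag1770Y0f8'.
Captured: group 1 = ' rgggg1112O0ff8 -..-cgg93UBb0f8 .ka', group 2 = 'g1770', group 3 = 'Y0f8'.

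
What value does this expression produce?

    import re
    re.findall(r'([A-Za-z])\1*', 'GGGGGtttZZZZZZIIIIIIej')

A backreference is literal: `\1` must see the identical characters the first group matched.
With a single group, `findall` returns only what that group captured — 6 items.

['G', 't', 'Z', 'I', 'e', 'j']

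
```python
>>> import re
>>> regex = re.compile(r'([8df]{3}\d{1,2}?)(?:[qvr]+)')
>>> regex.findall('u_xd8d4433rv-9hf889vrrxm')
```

This matches exactly 3 of one of [8df], then 1 to 2 of a digit (lazy) (captured); then one or more of one of [qvr] (non-capturing group).
Matches: at [15:22] match 'f889vrr', group 1 = 'f889'.
`findall` collects group 1 from the one match (1 total).

['f889']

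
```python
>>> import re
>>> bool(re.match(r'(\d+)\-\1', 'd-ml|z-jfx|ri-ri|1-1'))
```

False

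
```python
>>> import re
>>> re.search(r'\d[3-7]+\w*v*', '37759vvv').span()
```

Pattern: a digit, then one or more of a character in [3-7]; then zero or more of a word character, then zero or more of a literal 'v'.
`re.search` tries every starting position until one works.
The match spans [0:8] → '37759vvv'.

(0, 8)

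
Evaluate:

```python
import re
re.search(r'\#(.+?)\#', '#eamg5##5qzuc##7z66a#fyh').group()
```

'#eamg5#'

Lazy quantifiers expand one character at a time until the remainder of the pattern can match.
The match spans [0:7] → '#eamg5#'.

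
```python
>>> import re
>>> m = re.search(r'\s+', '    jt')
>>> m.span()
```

Pattern: one or more of whitespace.
`re.search` tries every starting position until one works.
The match spans [0:4] → '    '.

(0, 4)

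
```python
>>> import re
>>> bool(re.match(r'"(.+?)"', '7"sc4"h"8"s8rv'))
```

`match` is anchored at position 0; if the pattern doesn't fit there, it returns None.
Here the pattern fails at index 0, so the call returns None, and `bool(None)` is False.

False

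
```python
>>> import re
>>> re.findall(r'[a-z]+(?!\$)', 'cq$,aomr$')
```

The negative lookaround is zero-width — it rules out positions where the adjacent text would match, without consuming anything.
Walking the string: at [0:1] → 'c'; at [4:7] → 'aom'.
Since nothing is captured, `findall` lists the 2 matched substrings directly.

['c', 'aom']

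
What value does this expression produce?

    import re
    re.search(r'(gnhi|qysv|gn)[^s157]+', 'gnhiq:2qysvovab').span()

The match spans [0:9] → 'gnhiq:2qy'.

(0, 9)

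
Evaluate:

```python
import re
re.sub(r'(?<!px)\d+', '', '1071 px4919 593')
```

' px4 '

A negative assertion filters positions out without eating any characters.
Each match is replaced by ''.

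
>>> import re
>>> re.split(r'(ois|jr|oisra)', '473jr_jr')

`re.split` interleaves the captured-group text with the surrounding fragments.

['473', 'jr', '_', 'jr', '']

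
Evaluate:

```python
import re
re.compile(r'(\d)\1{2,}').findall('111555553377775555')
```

['1', '5', '7', '5']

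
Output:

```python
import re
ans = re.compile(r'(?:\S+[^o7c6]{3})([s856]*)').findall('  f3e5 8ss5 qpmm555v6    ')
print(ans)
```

['s5', '']

This matches one or more of a non-whitespace character, then exactly 3 of any character except [o7c6] (non-capturing group); then zero or more of one of [s856] (captured).
Matches: at [2:11] match 'f3e5 8ss5', group 1 = 's5'; at [12:24] match 'qpmm555v6   ', group 1 = ''.
With a single group, `findall` returns only what that group captured — 2 items.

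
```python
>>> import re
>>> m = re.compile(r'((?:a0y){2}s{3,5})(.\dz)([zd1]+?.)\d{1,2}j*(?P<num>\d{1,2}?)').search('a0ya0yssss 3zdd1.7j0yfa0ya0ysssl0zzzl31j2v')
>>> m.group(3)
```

'dd1.'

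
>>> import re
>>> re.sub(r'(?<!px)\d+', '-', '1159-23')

A negative assertion filters positions out without eating any characters.
Every occurrence is swapped for '-'.

'---'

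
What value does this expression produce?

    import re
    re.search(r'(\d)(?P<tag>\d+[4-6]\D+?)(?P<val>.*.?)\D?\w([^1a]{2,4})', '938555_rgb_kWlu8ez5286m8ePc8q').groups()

Pattern: a digit (captured); then one or more of a digit, then a character in [4-6], then one or more of a non-digit (lazy) (captured as 'tag'); then zero or more of any character, then optionally any character (captured as 'val'); then optionally a non-digit, then a word character; then 2 to 4 of any character except [1a] (captured).
A `+?`/`*?`/`{m,n}?` starts at its minimum and grows only as far as needed for what follows to match.
`re.search` tries every starting position until one works.
The match spans [0:29] → '938555_rgb_kWlu8ez5286m8ePc8q'.
Captured: group 1 = '9', group 2 = '38555_', group 3 = 'rgb_kWlu8ez5286m8eP', group 4 = '8q'.

('9', '38555_', 'rgb_kWlu8ez5286m8eP', '8q')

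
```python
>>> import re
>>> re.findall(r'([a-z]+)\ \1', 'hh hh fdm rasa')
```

['hh']

`\1` has to match the exact text group 1 already captured.
Scanning left to right: at [0:5] match 'hh hh', group 1 = 'hh'.
One capturing group, so `findall` returns just the captured substring from the one match — 1 in all.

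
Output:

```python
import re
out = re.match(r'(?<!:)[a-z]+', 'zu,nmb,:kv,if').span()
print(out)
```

`match` is anchored at position 0; if the pattern doesn't fit there, it returns None.
The match spans [0:2] → 'zu'.

(0, 2)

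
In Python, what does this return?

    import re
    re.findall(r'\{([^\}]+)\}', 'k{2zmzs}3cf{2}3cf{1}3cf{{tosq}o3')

['2zmzs', '2', '1', '{tosq']

Matches: at [1:8] match '{2zmzs}', group 1 = '2zmzs'; at [11:14] match '{2}', group 1 = '2'; at [17:20] match '{1}', group 1 = '1'; at [23:30] match '{{tosq}', group 1 = '{tosq'.
With a single group, `findall` returns only what that group captured — 4 items.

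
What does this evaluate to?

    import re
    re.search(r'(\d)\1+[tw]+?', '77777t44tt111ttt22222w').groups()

('7',)

`\1` is not a pattern — it's the concrete string captured by group 1, re-applied verbatim.
`search` walks the string left to right and returns the first match it finds.
The match spans [0:6] → '77777t'.
Captured: group 1 = '7'.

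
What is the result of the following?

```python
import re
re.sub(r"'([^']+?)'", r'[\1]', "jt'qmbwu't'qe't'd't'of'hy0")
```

'jt[qmbwu]t[qe]t[d]t[of]hy0'

`\1` in the replacement pulls in group 1's text for each match.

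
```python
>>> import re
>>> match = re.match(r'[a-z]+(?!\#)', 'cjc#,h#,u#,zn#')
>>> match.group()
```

'cj'

With `match`, the pattern is implicitly anchored at the beginning.
The match spans [0:2] → 'cj'.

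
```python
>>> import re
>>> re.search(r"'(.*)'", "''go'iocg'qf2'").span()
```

(0, 14)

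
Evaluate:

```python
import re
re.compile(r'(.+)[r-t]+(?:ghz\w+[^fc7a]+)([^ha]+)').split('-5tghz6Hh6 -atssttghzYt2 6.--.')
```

The pattern matches one or more of any character (captured); then one or more of a character in [r-t]; then the literal 'ghz', then one or more of a word character, then one or more of any character except [fc7a] (non-capturing group); then one or more of any character except [ha] (captured).
Matches to split on: at [0:30] → '-5tghz6Hh6 -atssttghzYt2 6.--.'.
`re.split` interleaves the captured-group text with the surrounding fragments.

['', '-5tghz6Hh6 -atsst', '.', '']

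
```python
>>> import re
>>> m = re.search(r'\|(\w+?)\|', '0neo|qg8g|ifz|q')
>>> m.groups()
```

`re.search` tries every starting position until one works.
The match spans [4:10] → '|qg8g|'.
Captured: group 1 = 'qg8g'.

('qg8g',)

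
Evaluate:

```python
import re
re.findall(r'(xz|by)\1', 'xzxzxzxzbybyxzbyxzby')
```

['xz', 'xz', 'by']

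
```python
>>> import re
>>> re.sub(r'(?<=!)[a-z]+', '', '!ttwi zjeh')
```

The lookaround is zero-width — it requires the adjacent text to match without consuming it, so the asserted text isn't part of the match.
`sub` substitutes '' at each match site.

'! zjeh'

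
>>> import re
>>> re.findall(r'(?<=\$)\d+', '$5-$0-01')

The lookaround is zero-width — it requires the adjacent text to match without consuming it, so the asserted text isn't part of the match.
No capturing groups, so `findall` returns the 2 full match strings.

['5', '0']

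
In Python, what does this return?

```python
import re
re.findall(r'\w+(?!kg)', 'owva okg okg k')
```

A negative assertion filters positions out without eating any characters.
Walking the string: at [0:4] → 'owva'; at [5:8] → 'okg'; at [9:12] → 'okg'; at [13:14] → 'k'.
`findall` yields the raw match text (4 of them) because the pattern has no groups.

['owva', 'okg', 'okg', 'k']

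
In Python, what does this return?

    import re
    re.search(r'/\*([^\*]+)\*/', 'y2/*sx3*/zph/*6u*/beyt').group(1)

'sx3'

Unlike `match`, `search` isn't anchored — it looks for the pattern anywhere in the string.
The match spans [2:9] → '/*sx3*/'.
Captured: group 1 = 'sx3'.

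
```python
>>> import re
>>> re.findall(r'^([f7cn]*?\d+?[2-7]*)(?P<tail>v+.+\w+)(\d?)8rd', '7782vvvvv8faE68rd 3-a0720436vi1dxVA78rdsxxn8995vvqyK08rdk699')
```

[('7782', 'vvvvv8faE68rd 3-a0720436vi1dxVA78rdsxxn8995vvqyK0', '')]

This matches anchored at the start of the string; then zero or more of one of [f7cn] (lazy), then one or more of a digit (lazy), then zero or more of a character in [2-7] (captured); then one or more of the literal 'v', then one or more of any character, then one or more of a word character (captured as 'tail'); then optionally a digit (captured); then the literal '8r', then the literal 'd'.
3 groups means the one result is a tuple of 3 captured strings — 1 here.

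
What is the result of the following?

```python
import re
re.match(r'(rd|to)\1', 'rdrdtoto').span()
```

(0, 4)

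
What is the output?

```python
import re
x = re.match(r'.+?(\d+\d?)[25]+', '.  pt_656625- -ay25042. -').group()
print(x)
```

.  pt_656625

The pattern matches one or more of any character (lazy); then one or more of a digit, then optionally a digit (captured); then one or more of one of [25].
With the lazy modifier that quantifier settles for the fewest repetitions that let the rest of the pattern succeed (the atoms after it are unaffected and can still be greedy).
`match` is anchored at position 0; if the pattern doesn't fit there, it returns None.
The match spans [0:12] → '.  pt_656625'.
Captured: group 1 = '65662'.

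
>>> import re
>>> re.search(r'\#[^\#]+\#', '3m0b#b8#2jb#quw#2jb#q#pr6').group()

'#b8#'

The match spans [4:8] → '#b8#'.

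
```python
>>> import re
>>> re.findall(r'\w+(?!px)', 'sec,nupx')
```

['sec', 'nupx']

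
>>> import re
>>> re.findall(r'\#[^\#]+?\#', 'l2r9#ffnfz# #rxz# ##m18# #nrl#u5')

Matches: at [4:11] → '#ffnfz#'; at [12:17] → '#rxz#'; at [19:24] → '#m18#'; at [25:30] → '#nrl#'.
With no groups in the pattern, `findall` gives back each whole match — 4 here.

['#ffnfz#', '#rxz#', '#m18#', '#nrl#']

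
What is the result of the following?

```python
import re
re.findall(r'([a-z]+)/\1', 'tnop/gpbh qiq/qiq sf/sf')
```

['qiq', 'sf']

`\1` is not a pattern — it's the concrete string captured by group 1, re-applied verbatim.
Walking the string: at [10:17] match 'qiq/qiq', group 1 = 'qiq'; at [18:23] match 'sf/sf', group 1 = 'sf'.
Because there's exactly one group, `findall` drops the full match and keeps group 1 from each hit.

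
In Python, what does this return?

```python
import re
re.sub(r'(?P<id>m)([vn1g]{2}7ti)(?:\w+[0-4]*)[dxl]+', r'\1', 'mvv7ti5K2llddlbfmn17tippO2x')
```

This matches a literal 'm' (captured as 'id'); then exactly 2 of one of [vn1g], then the literal '7ti' (captured); then one or more of a word character, then zero or more of a character in [0-4] (non-capturing group); then one or more of one of [dxl].
`\1` in the replacement pulls in group 1's text for each match.

'm'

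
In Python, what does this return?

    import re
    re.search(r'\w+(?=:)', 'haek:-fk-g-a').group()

'haek'

The `(?=…)`/`(?<=…)` assertion just peeks at neighbouring text; it doesn't advance the match position.
The match spans [0:4] → 'haek'.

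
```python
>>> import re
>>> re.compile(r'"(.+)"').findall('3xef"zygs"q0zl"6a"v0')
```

Walking the string: at [4:18] match '"zygs"q0zl"6a"', group 1 = 'zygs"q0zl"6a'.
`findall` collects group 1 from the one match (1 total).

['zygs"q0zl"6a']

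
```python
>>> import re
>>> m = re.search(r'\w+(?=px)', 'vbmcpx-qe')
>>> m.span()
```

Lookahead/lookbehind check context without consuming it, so the matched span excludes the asserted characters.
Unlike `match`, `search` isn't anchored — it looks for the pattern anywhere in the string.
The match spans [0:4] → 'vbmc'.

(0, 4)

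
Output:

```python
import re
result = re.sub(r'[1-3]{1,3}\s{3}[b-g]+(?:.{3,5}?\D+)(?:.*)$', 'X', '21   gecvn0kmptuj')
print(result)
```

This matches 1 to 3 of a character in [1-3], then exactly 3 of whitespace, then one or more of a character in [b-g]; then 3 to 5 of any character (lazy), then one or more of a non-digit (non-capturing group); then zero or more of any character (non-capturing group); then anchored at the end.
Every occurrence is swapped for 'X'.

X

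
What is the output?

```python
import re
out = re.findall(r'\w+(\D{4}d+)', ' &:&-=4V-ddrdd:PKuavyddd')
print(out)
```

['-ddrdd', 'vyddd']

One capturing group, so `findall` returns just the captured substring from each match — 2 in all.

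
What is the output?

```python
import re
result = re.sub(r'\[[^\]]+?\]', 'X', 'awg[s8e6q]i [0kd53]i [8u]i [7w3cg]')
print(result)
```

awgXi Xi Xi X

Matches: at [3:10] → '[s8e6q]'; at [12:19] → '[0kd53]'; at [21:25] → '[8u]'; at [27:34] → '[7w3cg]'.
Every occurrence is swapped for 'X'.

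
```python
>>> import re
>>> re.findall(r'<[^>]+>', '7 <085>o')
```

Since nothing is captured, `findall` lists the 1 matched substring directly.

['<085>']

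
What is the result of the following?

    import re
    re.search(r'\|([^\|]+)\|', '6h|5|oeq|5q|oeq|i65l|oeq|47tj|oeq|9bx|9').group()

'|5|'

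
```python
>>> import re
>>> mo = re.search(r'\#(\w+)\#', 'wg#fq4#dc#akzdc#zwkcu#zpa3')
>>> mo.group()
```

'#fq4#'

Unlike `match`, `search` isn't anchored — it looks for the pattern anywhere in the string.
The match spans [2:7] → '#fq4#'.
Captured: group 1 = 'fq4'.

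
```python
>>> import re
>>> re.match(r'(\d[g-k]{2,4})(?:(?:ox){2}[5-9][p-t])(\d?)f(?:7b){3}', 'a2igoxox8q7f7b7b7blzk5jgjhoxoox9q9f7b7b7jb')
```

This matches a digit, then 2 to 4 of a character in [g-k] (captured); then the literal 'ox' repeated 2 times, then a character in [5-9], then a character in [p-t] (non-capturing group); then optionally a digit (captured); then a literal 'f', then the literal '7b' repeated 3 times.
With `match`, the pattern is implicitly anchored at the beginning.
Here the string doesn't start with a match, so the call returns None.

None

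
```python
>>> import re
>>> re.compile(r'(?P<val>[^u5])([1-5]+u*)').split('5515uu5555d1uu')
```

['55', '1', '5uu', '5555', 'd', '1uu', '']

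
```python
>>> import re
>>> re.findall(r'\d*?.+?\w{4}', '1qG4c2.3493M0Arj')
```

The pattern matches zero or more of a digit (lazy); then one or more of any character (lazy), then exactly 4 of a word character.
Scanning left to right: at [0:5] → '1qG4c'; at [5:11] → '2.3493'; at [11:16] → 'M0Arj'.
With no groups in the pattern, `findall` gives back each whole match — 3 here.

['1qG4c', '2.3493', 'M0Arj']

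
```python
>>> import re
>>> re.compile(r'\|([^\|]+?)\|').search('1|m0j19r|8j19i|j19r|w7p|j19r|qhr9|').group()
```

'|m0j19r|'

The match spans [1:9] → '|m0j19r|'.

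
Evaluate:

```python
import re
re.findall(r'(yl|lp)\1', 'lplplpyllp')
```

After group 1 captures some text, `\1` only succeeds where that same text appears again.
Because there's exactly one group, `findall` drops the full match and keeps group 1 from the one hit.

['lp']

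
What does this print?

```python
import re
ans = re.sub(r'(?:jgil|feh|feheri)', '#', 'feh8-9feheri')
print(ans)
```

Alternation isn't longest-match — the leftmost alternative that fits at this position is chosen.
Matches: at [0:3] → 'feh'; at [6:9] → 'feh'.
`sub` substitutes '#' at each match site.

#8-9#eri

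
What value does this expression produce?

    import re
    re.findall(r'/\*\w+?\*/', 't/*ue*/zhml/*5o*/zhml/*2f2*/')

Walking the string: at [1:7] → '/*ue*/'; at [11:17] → '/*5o*/'; at [21:28] → '/*2f2*/'.
Since nothing is captured, `findall` lists the 3 matched substrings directly.

['/*ue*/', '/*5o*/', '/*2f2*/']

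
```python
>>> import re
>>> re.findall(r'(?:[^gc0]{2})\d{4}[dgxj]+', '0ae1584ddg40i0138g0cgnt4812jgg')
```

['ae1584ddg', 'nt4812jgg']

This matches exactly 2 of any character except [gc0] (non-capturing group); then exactly 4 of a digit, then one or more of one of [dgxj].
Matches: at [1:10] → 'ae1584ddg'; at [21:30] → 'nt4812jgg'.
No capturing groups, so `findall` returns the 2 full match strings.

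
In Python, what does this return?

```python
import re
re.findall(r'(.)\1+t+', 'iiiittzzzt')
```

['i', 'z']

The backreference `\1` re-matches whatever the first group consumed, character for character.
Scanning left to right: at [0:6] match 'iiiitt', group 1 = 'i'; at [6:10] match 'zzzt', group 1 = 'z'.
Because there's exactly one group, `findall` drops the full match and keeps group 1 from each hit.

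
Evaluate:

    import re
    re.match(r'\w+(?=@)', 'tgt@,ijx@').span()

(0, 3)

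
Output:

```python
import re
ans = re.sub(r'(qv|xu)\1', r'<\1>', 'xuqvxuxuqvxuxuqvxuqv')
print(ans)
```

`\1` has to match the exact text group 1 already captured.
Matches: at [4:8] → 'xuxu'; at [10:14] → 'xuxu'.
Each match is replaced using the text its own group 1 captured.

xuqv<xu>qv<xu>qvxuqv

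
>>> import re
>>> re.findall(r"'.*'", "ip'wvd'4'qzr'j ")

Scanning left to right: at [2:13] → "'wvd'4'qzr'".
No capturing groups, so `findall` returns the 1 full match string.

["'wvd'4'qzr'"]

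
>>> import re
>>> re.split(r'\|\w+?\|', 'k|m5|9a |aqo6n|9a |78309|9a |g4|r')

Matches to split on: at [1:5] → '|m5|'; at [8:15] → '|aqo6n|'; at [18:25] → '|78309|'; at [28:32] → '|g4|'.
Splitting on the pattern gives 5 pieces.

['k', '9a ', '9a ', '9a ', 'r']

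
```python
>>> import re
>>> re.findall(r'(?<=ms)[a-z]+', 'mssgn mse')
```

['sgn', 'e']

Lookahead/lookbehind check context without consuming it, so the matched span excludes the asserted characters.
No capturing groups, so `findall` returns the 2 full match strings.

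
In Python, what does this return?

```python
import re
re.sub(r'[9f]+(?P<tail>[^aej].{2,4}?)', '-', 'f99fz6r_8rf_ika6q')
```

'-_8r-a6q'

Because the quantifier is non-greedy, it stops expanding at the earliest point where the rest of the pattern can succeed.
`sub` substitutes '-' at each match site.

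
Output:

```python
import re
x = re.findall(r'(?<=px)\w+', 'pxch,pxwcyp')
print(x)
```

['ch', 'wcyp']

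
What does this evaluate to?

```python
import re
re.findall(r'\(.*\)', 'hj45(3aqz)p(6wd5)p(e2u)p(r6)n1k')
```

['(3aqz)p(6wd5)p(e2u)p(r6)']

Matches: at [4:28] → '(3aqz)p(6wd5)p(e2u)p(r6)'.
`findall` yields the raw match text (1 of them) because the pattern has no groups.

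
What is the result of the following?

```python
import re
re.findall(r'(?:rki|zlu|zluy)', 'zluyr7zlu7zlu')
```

['zlu', 'zlu', 'zlu']

The regex engine tests alternatives in the order written; an earlier branch that matches wins even if a later one would match more.
Walking the string: at [0:3] → 'zlu'; at [6:9] → 'zlu'; at [10:13] → 'zlu'.
`findall` yields the raw match text (3 of them) because the pattern has no groups.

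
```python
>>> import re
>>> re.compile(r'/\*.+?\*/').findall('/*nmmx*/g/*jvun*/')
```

['/*nmmx*/', '/*jvun*/']

`findall` yields the raw match text (2 of them) because the pattern has no groups.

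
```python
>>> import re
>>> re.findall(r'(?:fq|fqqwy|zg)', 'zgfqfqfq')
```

Matches: at [0:2] → 'zg'; at [2:4] → 'fq'; at [4:6] → 'fq'; at [6:8] → 'fq'.
Since nothing is captured, `findall` lists the 4 matched substrings directly.

['zg', 'fq', 'fq', 'fq']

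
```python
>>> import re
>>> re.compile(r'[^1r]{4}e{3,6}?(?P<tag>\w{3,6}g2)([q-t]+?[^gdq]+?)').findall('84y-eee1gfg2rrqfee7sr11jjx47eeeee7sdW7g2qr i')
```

[('1gfg2', 'rr'), ('e7sdW7g2', 'qr')]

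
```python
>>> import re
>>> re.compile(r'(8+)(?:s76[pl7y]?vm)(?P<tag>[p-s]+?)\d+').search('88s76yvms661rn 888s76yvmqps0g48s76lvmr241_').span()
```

The pattern matches one or more of a literal '8' (captured); then the literal 's76', then optionally one of [pl7y], then the literal 'vm' (non-capturing group); then one or more of a character in [p-s] (lazy) (captured as 'tag'); then one or more of a digit.
The match spans [0:12] → '88s76yvms661'.

(0, 12)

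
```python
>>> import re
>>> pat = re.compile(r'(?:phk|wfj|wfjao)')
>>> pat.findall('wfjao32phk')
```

['wfj', 'phk']

`|` is ordered: at each position the engine commits to the first alternative that works.
Walking the string: at [0:3] → 'wfj'; at [7:10] → 'phk'.
`findall` yields the raw match text (2 of them) because the pattern has no groups.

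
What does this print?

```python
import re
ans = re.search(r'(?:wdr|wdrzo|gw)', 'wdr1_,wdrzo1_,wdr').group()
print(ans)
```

wdr

`re.search` scans for the first position where the pattern succeeds.
The match spans [0:3] → 'wdr'.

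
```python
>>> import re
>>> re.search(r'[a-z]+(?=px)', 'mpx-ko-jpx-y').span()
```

(0, 1)

The `(?=…)`/`(?<=…)` assertion just peeks at neighbouring text; it doesn't advance the match position.
The match spans [0:1] → 'm'.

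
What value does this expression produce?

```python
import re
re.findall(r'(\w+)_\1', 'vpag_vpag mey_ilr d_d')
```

The backreference `\1` re-matches whatever the first group consumed, character for character.
Walking the string: at [0:9] match 'vpag_vpag', group 1 = 'vpag'; at [18:21] match 'd_d', group 1 = 'd'.
With a single group, `findall` returns only what that group captured — 2 items.

['vpag', 'd']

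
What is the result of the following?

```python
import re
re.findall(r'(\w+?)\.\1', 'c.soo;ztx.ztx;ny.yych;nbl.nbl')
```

['ztx', 'y', 'nbl']

The backreference `\1` re-matches whatever the first group consumed, character for character.
Matches: at [6:13] match 'ztx.ztx', group 1 = 'ztx'; at [15:18] match 'y.y', group 1 = 'y'; at [22:29] match 'nbl.nbl', group 1 = 'nbl'.
`findall` collects group 1 from each match (3 total).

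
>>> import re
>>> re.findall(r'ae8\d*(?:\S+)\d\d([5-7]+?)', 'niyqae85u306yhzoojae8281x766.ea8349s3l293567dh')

['7']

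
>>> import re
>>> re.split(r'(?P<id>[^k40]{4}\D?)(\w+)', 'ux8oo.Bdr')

['', 'ux8o', 'o', '.Bdr']

Pattern: exactly 4 of any character except [k40], then optionally a non-digit (captured as 'id'); then one or more of a word character (captured).
Matches to split on: at [0:5] → 'ux8oo'.
With a capturing group present, the delimiter's captured portion is kept in the result list.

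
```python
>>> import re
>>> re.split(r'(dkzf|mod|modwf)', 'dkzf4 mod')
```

['', 'dkzf', '4 ', 'mod', '']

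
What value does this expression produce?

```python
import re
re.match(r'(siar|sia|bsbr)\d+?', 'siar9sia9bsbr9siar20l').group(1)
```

The match spans [0:5] → 'siar9'.
Captured: group 1 = 'siar'.

'siar'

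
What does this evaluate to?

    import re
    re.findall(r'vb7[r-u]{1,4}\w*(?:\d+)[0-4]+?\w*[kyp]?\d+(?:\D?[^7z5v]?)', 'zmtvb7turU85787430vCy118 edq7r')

['vb7turU85787430vCy118 e']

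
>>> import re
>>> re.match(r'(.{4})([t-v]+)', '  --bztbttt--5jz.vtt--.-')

None

The pattern matches exactly 4 of any character (captured); then one or more of a character in [t-v] (captured).
`re.match` won't scan ahead — the pattern has to work from the very first character.
Here the string doesn't start with a match, so the call returns None.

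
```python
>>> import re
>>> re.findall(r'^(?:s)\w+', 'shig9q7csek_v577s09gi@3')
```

['shig9q7csek_v577s09gi']

The pattern matches anchored at the start of the string; then a literal 's' (non-capturing group); then one or more of a word character.
Matches: at [0:21] → 'shig9q7csek_v577s09gi'.
`findall` yields the raw match text (1 of them) because the pattern has no groups.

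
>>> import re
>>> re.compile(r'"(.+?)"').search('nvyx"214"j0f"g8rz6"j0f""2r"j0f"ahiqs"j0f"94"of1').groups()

('214',)

The `?` after the quantifier makes it lazy — it takes as little as possible before letting the rest of the pattern try.
`re.search` scans for the first position where the pattern succeeds.
The match spans [4:9] → '"214"'.
Captured: group 1 = '214'.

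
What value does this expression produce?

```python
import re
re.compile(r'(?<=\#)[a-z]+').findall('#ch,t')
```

['ch']

The positive lookaround only admits positions where the adjacent text matches; those characters stay outside the span.
Matches: at [1:3] → 'ch'.
Since nothing is captured, `findall` lists the 1 matched substring directly.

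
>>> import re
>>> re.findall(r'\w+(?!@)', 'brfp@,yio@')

The negative lookaround is zero-width — it rules out positions where the adjacent text would match, without consuming anything.
No capturing groups, so `findall` returns the 2 full match strings.

['brf', 'yi']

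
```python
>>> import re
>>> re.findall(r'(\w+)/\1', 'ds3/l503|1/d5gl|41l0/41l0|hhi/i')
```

`\1` has to match the exact text group 1 already captured.
Walking the string: at [16:25] match '41l0/41l0', group 1 = '41l0'; at [28:31] match 'i/i', group 1 = 'i'.
Because there's exactly one group, `findall` drops the full match and keeps group 1 from each hit.

['41l0', 'i']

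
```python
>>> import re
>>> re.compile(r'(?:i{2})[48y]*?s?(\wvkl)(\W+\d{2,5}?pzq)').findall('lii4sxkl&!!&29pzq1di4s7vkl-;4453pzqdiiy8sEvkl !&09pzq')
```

Pattern: exactly 2 of a literal 'i' (non-capturing group); then zero or more of one of [48y] (lazy), then optionally a literal 's'; then a word character, then the literal 'vkl' (captured); then one or more of a non-word character, then 2 to 5 of a digit (lazy), then the literal 'pzq' (captured).
Walking the string: at [36:53] match 'iiy8sEvkl !&09pzq', groups = ('Evkl', ' !&09pzq').
2 groups means the one result is a tuple of 2 captured strings — 1 here.

[('Evkl', ' !&09pzq')]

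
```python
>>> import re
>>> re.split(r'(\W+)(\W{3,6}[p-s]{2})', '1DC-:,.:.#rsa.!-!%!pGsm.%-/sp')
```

['1DC', '-:,.', ':.#rs', 'a.!-!%!pGsm', '.', '%-/sp', '']

Pattern: one or more of a non-word character (captured); then 3 to 6 of a non-word character, then exactly 2 of a character in [p-s] (captured).
The group in the pattern means `split` returns the separators' captures alongside the pieces.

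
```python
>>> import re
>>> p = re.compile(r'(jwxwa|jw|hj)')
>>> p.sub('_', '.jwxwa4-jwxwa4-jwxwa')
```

'._4-_4-_'

`|` is ordered: at each position the engine commits to the first alternative that works.
Matches: at [1:6] → 'jwxwa'; at [8:13] → 'jwxwa'; at [15:20] → 'jwxwa'.
Every occurrence is swapped for '_'.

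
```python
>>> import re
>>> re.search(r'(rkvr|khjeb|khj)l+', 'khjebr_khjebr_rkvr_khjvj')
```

None

Unlike `match`, `search` isn't anchored — it looks for the pattern anywhere in the string.
Here nothing in the string fits, so the call returns None.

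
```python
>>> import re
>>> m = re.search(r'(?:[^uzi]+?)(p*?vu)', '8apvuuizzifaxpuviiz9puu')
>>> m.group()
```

The match spans [0:5] → '8apvu'.

'8apvu'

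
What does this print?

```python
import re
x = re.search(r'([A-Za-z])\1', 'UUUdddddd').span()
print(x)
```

(0, 2)

A backreference is literal: `\1` must see the identical characters the first group matched.
`search` walks the string left to right and returns the first match it finds.
The match spans [0:2] → 'UU'.
Captured: group 1 = 'U'.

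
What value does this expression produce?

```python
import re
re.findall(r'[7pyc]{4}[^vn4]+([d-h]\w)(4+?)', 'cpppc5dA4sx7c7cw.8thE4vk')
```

[('dA', '4'), ('hE', '4')]

Multiple groups make `findall` return tuples — one 2-tuple for each match.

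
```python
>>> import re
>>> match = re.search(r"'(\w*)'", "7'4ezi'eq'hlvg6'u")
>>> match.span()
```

(1, 7)

`re.search` tries every starting position until one works.
The match spans [1:7] → "'4ezi'".
Captured: group 1 = '4ezi'.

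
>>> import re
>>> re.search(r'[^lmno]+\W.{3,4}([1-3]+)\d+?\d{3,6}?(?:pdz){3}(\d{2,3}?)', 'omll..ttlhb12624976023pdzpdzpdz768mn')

The pattern matches one or more of any character except [lmno], then a non-word character, then 3 to 4 of any character; then one or more of a character in [1-3] (captured); then one or more of a digit (lazy), then 3 to 6 of a digit (lazy), then the literal 'pdz' repeated 3 times; then 2 to 3 of a digit (lazy) (captured).
Here no position works, so the call returns None.

None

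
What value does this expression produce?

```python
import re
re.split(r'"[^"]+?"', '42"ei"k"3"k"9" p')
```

['42', 'k', 'k', ' p']

Splitting on the pattern gives 4 pieces.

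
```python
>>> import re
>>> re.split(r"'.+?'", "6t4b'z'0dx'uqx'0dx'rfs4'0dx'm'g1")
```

The `?` after the quantifier makes it lazy — it takes as little as possible before letting the rest of the pattern try.
Matches to split on: at [4:7] → "'z'"; at [10:15] → "'uqx'"; at [18:24] → "'rfs4'"; at [27:30] → "'m'".
Each match becomes a cut point; 5 segments remain.

['6t4b', '0dx', '0dx', '0dx', 'g1']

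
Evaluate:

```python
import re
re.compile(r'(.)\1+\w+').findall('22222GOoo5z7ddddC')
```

`\1` is not a pattern — it's the concrete string captured by group 1, re-applied verbatim.
Because there's exactly one group, `findall` drops the full match and keeps group 1 from the one hit.

['2']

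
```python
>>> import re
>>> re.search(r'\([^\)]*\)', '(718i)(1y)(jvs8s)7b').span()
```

(0, 6)

The match spans [0:6] → '(718i)'.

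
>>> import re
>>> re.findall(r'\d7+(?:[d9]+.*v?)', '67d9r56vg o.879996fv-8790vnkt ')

The pattern matches a digit, then one or more of the literal '7'; then one or more of one of [d9], then zero or more of any character, then optionally a literal 'v' (non-capturing group).
Walking the string: at [0:30] → '67d9r56vg o.879996fv-8790vnkt '.
`findall` yields the raw match text (1 of them) because the pattern has no groups.

['67d9r56vg o.879996fv-8790vnkt ']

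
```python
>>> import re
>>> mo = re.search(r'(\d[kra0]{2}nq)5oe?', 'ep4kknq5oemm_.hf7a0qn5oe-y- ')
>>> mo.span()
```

(2, 10)

This matches a digit, then exactly 2 of one of [kra0], then the literal 'nq' (captured); then the literal '5o', then optionally a literal 'e'.
`re.search` tries every starting position until one works.
The match spans [2:10] → '4kknq5oe'.
Captured: group 1 = '4kknq'.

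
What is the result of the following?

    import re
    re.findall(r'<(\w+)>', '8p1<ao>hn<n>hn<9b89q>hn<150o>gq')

['ao', 'n', '9b89q', '150o']

Matches: at [3:7] match '<ao>', group 1 = 'ao'; at [9:12] match '<n>', group 1 = 'n'; at [14:21] match '<9b89q>', group 1 = '9b89q'; at [23:29] match '<150o>', group 1 = '150o'.
Because there's exactly one group, `findall` drops the full match and keeps group 1 from each hit.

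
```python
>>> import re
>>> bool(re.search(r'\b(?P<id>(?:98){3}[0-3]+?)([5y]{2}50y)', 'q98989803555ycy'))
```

False

Here the pattern never matches, so the call returns None, and `bool(None)` is False.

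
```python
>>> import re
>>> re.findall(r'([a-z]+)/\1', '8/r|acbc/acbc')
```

['acbc']

A backreference is literal: `\1` must see the identical characters the first group matched.
Walking the string: at [4:13] match 'acbc/acbc', group 1 = 'acbc'.
`findall` collects group 1 from the one match (1 total).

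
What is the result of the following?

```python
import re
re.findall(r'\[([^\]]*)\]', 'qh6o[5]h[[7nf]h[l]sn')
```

One capturing group, so `findall` returns just the captured substring from each match — 3 in all.

['5', '[7nf', 'l']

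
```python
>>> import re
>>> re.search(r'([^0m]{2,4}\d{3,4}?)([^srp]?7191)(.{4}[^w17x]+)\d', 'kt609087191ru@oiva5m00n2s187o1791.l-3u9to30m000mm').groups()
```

('kt6090', '87191', 'ru@oiva5m00n2s')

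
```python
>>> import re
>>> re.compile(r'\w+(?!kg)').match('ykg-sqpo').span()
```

The negative lookahead/lookbehind blocks any match where the forbidden context is present.
`re.match` won't scan ahead — the pattern has to work from the very first character.
The match spans [0:3] → 'ykg'.

(0, 3)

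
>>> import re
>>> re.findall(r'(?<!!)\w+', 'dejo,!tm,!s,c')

Because the assertion is negative and zero-width, positions next to the forbidden text are skipped.
Walking the string: at [0:4] → 'dejo'; at [7:8] → 'm'; at [12:13] → 'c'.
No capturing groups, so `findall` returns the 3 full match strings.

['dejo', 'm', 'c']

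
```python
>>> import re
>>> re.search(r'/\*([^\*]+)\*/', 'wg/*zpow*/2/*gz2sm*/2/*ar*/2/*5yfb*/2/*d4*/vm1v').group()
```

The match spans [2:10] → '/*zpow*/'.

'/*zpow*/'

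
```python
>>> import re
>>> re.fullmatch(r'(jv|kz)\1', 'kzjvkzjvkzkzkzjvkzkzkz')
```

`\1` has to match the exact text group 1 already captured.
`fullmatch` succeeds only if the pattern covers the string from start to end.
Here there's no way to consume every character, so the call returns None.

None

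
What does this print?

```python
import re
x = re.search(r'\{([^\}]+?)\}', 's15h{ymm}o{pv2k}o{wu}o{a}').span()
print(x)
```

`re.search` tries every starting position until one works.
The match spans [4:9] → '{ymm}'.
Captured: group 1 = 'ymm'.

(4, 9)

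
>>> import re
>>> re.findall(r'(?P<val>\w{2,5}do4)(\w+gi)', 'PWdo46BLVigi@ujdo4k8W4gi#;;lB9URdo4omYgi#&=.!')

With 2 capturing groups, `findall` returns a 2-tuple per match.

[('PWdo4', '6BLVigi'), ('ujdo4', 'k8W4gi'), ('lB9URdo4', 'omYgi')]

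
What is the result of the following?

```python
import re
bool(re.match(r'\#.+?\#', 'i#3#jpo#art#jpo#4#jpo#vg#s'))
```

False

`match` is anchored at position 0; if the pattern doesn't fit there, it returns None.
Here position 0 doesn't satisfy it, so the call returns None, and `bool(None)` is False.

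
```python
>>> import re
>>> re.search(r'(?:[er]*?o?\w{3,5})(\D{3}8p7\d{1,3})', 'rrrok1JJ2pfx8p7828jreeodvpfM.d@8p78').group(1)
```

The match spans [0:18] → 'rrrok1JJ2pfx8p7828'.
Captured: group 1 = 'pfx8p7828'.

'pfx8p7828'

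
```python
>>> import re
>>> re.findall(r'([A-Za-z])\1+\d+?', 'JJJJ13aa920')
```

['J', 'a']

After group 1 captures some text, `\1` only succeeds where that same text appears again.
Scanning left to right: at [0:5] match 'JJJJ1', group 1 = 'J'; at [6:9] match 'aa9', group 1 = 'a'.
One capturing group, so `findall` returns just the captured substring from each match — 2 in all.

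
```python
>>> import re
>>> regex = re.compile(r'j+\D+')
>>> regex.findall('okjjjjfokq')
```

Pattern: one or more of a literal 'j'; then one or more of a non-digit.
Scanning left to right: at [2:10] → 'jjjjfokq'.
No capturing groups, so `findall` returns the 1 full match string.

['jjjjfokq']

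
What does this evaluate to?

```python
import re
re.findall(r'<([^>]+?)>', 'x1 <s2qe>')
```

One capturing group, so `findall` returns just the captured substring from the one match — 1 in all.

['s2qe']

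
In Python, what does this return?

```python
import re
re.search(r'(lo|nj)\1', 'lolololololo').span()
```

(0, 4)

After group 1 captures some text, `\1` only succeeds where that same text appears again.
Unlike `match`, `search` isn't anchored — it looks for the pattern anywhere in the string.
The match spans [0:4] → 'lolo'.
Captured: group 1 = 'lo'.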